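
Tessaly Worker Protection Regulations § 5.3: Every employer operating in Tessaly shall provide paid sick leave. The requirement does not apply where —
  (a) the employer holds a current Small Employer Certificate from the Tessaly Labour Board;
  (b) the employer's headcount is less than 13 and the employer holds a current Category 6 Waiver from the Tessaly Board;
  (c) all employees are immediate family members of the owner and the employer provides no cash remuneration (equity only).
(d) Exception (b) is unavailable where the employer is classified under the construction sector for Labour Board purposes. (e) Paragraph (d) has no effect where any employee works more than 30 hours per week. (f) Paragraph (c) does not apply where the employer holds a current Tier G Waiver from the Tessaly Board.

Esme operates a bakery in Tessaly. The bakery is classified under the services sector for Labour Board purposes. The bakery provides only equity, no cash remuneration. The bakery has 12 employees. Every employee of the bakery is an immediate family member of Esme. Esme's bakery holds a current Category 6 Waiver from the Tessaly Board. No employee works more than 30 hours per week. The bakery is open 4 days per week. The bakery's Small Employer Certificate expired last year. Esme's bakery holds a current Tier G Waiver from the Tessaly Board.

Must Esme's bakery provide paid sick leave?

No — exception (b) applies; Esme's bakery is not required to provide paid sick leave.

Exception (a) fails — the Small Employer Certificate has expired.
Exception (b)'s conditions are all satisfied: the employer's headcount is 12, less than the 13 limit; a current Category 6 Waiver is held. Applying paragraphs (d)–(e): (d) is not engaged — the bakery is classified under the services sector. (b) remains available.
All of (c)'s requirements are met (every employee is an immediate family member; remuneration is equity-only). However, paragraph (f) must be considered: (f) operates — a current Tier G Waiver is held. Exception (c) does not apply.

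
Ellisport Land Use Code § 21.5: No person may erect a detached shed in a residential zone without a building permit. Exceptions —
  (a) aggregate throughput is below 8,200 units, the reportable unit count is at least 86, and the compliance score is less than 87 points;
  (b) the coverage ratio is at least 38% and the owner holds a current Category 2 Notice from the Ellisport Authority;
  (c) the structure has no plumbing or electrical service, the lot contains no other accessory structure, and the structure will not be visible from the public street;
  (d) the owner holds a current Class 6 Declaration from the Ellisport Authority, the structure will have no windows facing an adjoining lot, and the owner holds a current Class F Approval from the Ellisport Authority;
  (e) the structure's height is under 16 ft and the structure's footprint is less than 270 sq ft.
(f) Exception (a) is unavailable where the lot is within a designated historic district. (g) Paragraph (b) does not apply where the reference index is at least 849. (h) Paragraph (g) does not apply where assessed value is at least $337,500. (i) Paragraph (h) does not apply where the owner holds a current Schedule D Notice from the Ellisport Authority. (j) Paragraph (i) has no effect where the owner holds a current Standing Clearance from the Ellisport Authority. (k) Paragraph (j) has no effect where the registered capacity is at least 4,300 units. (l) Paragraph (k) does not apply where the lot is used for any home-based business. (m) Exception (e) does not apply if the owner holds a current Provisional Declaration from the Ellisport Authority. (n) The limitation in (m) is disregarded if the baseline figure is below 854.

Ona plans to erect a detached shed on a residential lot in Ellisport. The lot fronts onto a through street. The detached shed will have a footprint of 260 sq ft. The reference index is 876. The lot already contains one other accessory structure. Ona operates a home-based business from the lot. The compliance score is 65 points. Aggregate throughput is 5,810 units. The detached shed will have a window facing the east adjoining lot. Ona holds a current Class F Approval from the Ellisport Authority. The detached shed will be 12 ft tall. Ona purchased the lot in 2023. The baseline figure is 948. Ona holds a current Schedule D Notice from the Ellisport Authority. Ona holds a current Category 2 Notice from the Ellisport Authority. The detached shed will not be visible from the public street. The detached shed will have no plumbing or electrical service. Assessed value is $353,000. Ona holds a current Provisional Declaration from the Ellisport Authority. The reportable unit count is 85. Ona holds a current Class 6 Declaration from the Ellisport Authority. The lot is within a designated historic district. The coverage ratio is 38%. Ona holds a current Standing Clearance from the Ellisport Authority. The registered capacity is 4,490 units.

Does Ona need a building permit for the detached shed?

No — exception (b) applies; Ona does not need a building permit.

Exception (a) requires that the reportable unit count is at least 86; but the reportable unit count is 85, short of 86, so (a) is unavailable.
Exception (b) is satisfied on its face — the coverage ratio is 38%, meeting the 38% threshold; a current Category 2 Notice is held. Applying paragraphs (g)–(l): (g) operates (the reference index is 876, meeting the 849 threshold), but is displaced by (h): (h) operates against (g): assessed value is $353,000, meeting the $337,500 threshold. (i) operates (a current Schedule D Notice is held), but is displaced by (j): (j) applies — a current Standing Clearance is held. (k) applies (the registered capacity is 4,490 units, meeting the 4,300 units threshold), but yields to (l): (l) operates against (k): a home-based business operates on the lot. So (b) applies.
Exception (c) does not apply: the lot already has another accessory structure.
Exception (d) does not apply: a window faces an adjoining lot.
Exception (e) is satisfied on its face — the structure's height is 12 ft, under the 16 ft limit; the structure's footprint is 260 sq ft, less than the 270 sq ft limit. But applying paragraphs (m)–(n): (m) is triggered — a current Provisional Declaration is held. (n) is not engaged (the baseline figure is 948, not below 854), so (m) stands. Exception (e) does not apply.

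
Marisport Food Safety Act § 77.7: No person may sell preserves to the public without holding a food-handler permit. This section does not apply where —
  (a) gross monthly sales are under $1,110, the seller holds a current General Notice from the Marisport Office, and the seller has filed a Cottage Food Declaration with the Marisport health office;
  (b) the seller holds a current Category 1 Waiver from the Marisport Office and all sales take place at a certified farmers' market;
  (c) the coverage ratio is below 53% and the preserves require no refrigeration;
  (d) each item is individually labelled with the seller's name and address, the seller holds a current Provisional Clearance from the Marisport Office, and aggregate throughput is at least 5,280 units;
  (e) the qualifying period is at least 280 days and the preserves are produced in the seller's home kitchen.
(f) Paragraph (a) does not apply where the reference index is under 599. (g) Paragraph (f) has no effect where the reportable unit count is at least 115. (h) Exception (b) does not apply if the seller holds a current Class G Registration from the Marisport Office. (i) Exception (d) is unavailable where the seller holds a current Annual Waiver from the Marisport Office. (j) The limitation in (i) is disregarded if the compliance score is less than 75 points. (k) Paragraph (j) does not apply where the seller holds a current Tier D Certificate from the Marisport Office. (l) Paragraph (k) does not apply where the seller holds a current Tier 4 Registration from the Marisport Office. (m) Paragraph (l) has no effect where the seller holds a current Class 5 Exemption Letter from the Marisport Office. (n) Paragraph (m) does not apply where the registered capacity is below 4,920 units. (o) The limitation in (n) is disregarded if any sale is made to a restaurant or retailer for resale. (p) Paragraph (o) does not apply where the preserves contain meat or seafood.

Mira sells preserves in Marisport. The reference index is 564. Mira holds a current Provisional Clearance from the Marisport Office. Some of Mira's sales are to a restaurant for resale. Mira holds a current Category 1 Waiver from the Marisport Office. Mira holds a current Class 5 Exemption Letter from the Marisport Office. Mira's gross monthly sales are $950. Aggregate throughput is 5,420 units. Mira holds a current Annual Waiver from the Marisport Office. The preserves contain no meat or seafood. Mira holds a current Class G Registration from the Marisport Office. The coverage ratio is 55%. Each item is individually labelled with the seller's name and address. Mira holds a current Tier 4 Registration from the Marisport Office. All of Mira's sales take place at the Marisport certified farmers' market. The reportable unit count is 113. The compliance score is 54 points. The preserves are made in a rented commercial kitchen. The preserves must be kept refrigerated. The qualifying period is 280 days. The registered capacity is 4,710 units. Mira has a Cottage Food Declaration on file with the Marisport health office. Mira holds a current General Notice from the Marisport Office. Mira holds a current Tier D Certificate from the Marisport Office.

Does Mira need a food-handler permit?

Yes — Mira must hold a food-handler permit.

All of (a)'s requirements are met (gross monthly sales are $950, under the $1,110 limit; a current General Notice is held; a Cottage Food Declaration is on file). But applying paragraphs (f)–(g): (f) applies — the reference index is 564, under the 599 limit. (g) is inapplicable (the reportable unit count is 113, short of 115), so (f) stands. (a) is therefore removed.
Exception (b): a current Category 1 Waiver is held; all sales are at a certified farmers' market — every condition holds. Turning to paragraph (h): (h) operates against (b): a current Class G Registration is held. Exception (b) does not apply.
Exception (c) fails — the coverage ratio is 55%, not below 53%.
Exception (d): items are individually labelled; a current Provisional Clearance is held; aggregate throughput is 5,420 units, meeting the 5,280 units threshold — every condition holds. Turning to paragraphs (i)–(p): (i) is triggered — a current Annual Waiver is held. (j) is triggered (the compliance score is 54 points, less than the 75 points limit), but yields to (k): (k) operates against (j): a current Tier D Certificate is held. (l) would limit (k) — a current Tier 4 Registration is held — but (m) sets (l) aside: (m) operates against (l): a current Class 5 Exemption Letter is held. (n) applies (the registered capacity is 4,710 units, below the 4,920 units limit), but is set aside by (o): (o) operates against (n): some sales are to a restaurant for resale. (p) is not engaged (the preserves contain no meat or seafood), so (o) stands. (d) is therefore removed.
Exception (e) fails — the preserves are made in a commercial kitchen, not a home kitchen.
None of the exceptions is available; § 77.7 applies in full.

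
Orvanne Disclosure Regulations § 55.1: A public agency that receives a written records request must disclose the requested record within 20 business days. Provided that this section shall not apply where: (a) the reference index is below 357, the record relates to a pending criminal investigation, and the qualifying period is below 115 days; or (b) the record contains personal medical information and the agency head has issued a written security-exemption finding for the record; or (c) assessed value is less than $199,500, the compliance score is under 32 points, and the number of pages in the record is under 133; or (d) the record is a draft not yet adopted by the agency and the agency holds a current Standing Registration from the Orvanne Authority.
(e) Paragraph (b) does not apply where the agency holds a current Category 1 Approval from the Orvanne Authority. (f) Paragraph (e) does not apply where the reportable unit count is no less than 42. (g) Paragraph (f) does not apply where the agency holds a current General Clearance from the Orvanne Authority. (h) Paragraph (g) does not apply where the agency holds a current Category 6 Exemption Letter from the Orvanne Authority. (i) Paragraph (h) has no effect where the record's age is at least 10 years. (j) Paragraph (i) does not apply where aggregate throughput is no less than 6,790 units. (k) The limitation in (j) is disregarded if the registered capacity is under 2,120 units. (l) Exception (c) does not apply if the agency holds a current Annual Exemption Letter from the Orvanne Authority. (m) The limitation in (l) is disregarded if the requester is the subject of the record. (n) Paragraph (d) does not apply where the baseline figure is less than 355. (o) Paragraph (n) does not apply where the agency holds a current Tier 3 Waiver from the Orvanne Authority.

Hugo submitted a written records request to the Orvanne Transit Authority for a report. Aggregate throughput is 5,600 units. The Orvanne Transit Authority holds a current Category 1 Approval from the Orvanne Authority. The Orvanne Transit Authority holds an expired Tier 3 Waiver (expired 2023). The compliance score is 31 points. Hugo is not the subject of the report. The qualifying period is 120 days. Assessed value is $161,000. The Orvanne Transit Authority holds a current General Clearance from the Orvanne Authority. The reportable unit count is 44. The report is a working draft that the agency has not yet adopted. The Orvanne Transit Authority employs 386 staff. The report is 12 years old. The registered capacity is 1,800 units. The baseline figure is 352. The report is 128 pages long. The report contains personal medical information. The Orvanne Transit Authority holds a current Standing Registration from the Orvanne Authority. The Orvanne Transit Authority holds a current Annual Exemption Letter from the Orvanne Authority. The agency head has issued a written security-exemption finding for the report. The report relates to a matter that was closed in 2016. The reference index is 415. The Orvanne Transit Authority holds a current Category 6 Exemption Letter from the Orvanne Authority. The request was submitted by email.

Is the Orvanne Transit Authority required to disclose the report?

Yes — the Orvanne Transit Authority must disclose the report.

Exception (a) does not apply: the reference index is 415, not below 357.
Exception (b)'s conditions are all satisfied: the report contains personal medical information; a written security-exemption finding has been issued. However, paragraphs (e)–(k) must be considered: (e) operates against (b): a current Category 1 Approval is held. (f) would limit (e) — the reportable unit count is 44, meeting the 42 threshold — but (g) sets (f) aside: (g) operates against (f): a current General Clearance is held. (h) would limit (g) — a current Category 6 Exemption Letter is held — but (i) sets (h) aside: (i) operates — the record's age is 12 years, meeting the 10 years threshold. (j) is inapplicable (aggregate throughput is 5,600 units, short of 6,790 units), so (i) stands. So (b) is unavailable.
Exception (c) is satisfied on its face — assessed value is $161,000, less than the $199,500 limit; the compliance score is 31 points, under the 32 points limit; the number of pages in the record is 128, under the 133 limit. Turning to paragraphs (l)–(m): (l) operates against (c): a current Annual Exemption Letter is held. (m) is not triggered (Hugo is not the subject of the report), so (l) stands. Exception (c) does not apply.
All of (d)'s requirements are met (the report is an unadopted draft; a current Standing Registration is held). But: (n) is triggered — the baseline figure is 352, less than the 355 limit. (o), which would lift (n), does not operate here — there is no Tier 3 Waiver in force. So (d) is unavailable.
No exception applies. The general rule governs.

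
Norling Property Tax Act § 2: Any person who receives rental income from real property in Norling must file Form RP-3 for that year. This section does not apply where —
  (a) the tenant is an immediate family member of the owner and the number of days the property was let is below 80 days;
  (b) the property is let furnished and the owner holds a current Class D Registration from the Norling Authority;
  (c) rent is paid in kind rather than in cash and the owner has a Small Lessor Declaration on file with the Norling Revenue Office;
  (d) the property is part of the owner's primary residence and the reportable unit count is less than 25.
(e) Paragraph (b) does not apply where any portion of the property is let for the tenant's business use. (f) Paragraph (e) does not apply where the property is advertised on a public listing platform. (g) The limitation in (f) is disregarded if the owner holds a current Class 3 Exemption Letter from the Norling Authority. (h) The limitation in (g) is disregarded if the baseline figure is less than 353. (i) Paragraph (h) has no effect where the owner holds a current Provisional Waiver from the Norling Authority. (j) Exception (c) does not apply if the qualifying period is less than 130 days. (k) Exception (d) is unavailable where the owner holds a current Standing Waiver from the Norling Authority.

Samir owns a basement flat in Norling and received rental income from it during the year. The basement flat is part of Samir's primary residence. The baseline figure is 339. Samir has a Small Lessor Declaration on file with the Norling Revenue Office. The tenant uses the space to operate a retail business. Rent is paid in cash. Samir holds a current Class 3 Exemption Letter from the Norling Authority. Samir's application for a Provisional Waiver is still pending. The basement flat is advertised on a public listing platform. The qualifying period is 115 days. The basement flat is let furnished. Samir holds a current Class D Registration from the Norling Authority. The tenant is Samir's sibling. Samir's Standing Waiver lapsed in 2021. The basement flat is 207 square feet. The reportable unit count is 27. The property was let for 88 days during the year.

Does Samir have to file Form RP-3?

No — exception (b) applies; Samir is not required to file Form RP-3.

Exception (a) fails — the number of days the property was let is 88 days, not below 80 days.
Exception (b): the property is let furnished; a current Class D Registration is held — every condition holds. As to paragraphs (e)–(i): (e) applies (the space is let for business use), but is displaced by (f): (f) operates — the property is publicly advertised. (g) is triggered (a current Class 3 Exemption Letter is held), but is displaced by (h): (h) operates against (g): the baseline figure is 339, less than the 353 limit. (i) is not engaged (the Provisional Waiver is not current), so (h) stands. Exception (b) stands.
Exception (c) fails — rent is paid in cash.
Exception (d) does not apply: the reportable unit count is 27, not less than 25.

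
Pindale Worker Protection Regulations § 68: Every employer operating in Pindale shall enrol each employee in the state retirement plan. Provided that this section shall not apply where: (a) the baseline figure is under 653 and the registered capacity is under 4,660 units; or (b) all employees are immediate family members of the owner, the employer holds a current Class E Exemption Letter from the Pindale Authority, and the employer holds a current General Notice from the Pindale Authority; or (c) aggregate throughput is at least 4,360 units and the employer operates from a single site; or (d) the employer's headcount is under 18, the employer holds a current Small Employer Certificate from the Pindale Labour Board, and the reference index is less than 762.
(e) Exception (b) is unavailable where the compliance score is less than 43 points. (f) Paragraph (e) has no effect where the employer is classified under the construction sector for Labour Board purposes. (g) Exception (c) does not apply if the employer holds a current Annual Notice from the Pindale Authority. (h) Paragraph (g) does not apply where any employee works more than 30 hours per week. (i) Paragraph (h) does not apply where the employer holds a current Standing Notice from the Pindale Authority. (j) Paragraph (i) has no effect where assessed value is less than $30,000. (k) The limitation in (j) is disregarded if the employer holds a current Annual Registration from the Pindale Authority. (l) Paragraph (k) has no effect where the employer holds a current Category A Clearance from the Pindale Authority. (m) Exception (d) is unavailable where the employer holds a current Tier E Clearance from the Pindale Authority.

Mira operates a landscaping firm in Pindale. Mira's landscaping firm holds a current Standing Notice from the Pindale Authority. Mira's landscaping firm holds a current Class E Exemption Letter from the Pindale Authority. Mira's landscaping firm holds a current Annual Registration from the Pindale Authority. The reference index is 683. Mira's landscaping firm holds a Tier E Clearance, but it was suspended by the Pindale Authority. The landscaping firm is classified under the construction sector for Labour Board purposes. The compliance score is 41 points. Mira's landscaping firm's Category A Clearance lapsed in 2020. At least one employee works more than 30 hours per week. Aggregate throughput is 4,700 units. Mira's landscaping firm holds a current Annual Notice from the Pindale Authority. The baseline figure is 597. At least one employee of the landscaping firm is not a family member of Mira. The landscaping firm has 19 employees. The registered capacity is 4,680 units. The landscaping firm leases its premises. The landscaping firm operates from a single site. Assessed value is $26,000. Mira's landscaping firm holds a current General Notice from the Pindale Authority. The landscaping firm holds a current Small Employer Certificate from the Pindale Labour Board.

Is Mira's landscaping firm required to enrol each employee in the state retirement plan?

Yes — Mira's landscaping firm must enrol each employee in the state retirement plan.

Exception (a) requires that the registered capacity is under 4,660 units; but the registered capacity is 4,680 units, not under 4,660 units, so (a) is unavailable.
Exception (b) does not apply: at least one employee is not a family member.
Exception (c): aggregate throughput is 4,700 units, meeting the 4,360 units threshold; the employer operates from a single site — every condition holds. However, paragraphs (g)–(l) must be considered: (g) operates against (c): a current Annual Notice is held. (h) would limit (g) — at least one employee exceeds 30 hours/week — but (i) sets (h) aside: (i) is triggered — a current Standing Notice is held. (j) is engaged (assessed value is $26,000, less than the $30,000 limit), but is displaced by (k): (k) applies — a current Annual Registration is held. (l) is not triggered (the Category A Clearance is not current), so (k) stands. So (c) is unavailable.
Exception (d) fails — the employer's headcount is 19, not under 18.
None of the exceptions is available; § 68 applies in full.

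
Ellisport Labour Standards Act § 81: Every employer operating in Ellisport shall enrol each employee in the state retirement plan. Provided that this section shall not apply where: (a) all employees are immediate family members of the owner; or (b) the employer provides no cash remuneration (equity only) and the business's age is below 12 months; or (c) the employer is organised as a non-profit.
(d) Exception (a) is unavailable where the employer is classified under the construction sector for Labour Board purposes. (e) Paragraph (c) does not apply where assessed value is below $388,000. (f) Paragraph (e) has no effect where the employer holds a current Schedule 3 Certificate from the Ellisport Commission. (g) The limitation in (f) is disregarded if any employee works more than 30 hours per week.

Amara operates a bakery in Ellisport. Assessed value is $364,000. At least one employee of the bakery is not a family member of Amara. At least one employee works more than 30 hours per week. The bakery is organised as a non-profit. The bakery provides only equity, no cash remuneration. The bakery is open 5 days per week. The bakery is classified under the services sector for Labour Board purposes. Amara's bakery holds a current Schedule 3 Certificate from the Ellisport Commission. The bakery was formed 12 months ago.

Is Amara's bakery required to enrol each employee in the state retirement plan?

Yes — Amara's bakery must enrol each employee in the state retirement plan.

Exception (a) fails — at least one employee is not a family member.
Exception (b) does not apply: the business's age is 12 months, not below 12 months.
All of (c)'s requirements are met (the employer is a non-profit). However, paragraphs (e)–(g) must be considered: (e) operates against (c): assessed value is $364,000, below the $388,000 limit. (f) applies (a current Schedule 3 Certificate is held), but is displaced by (g): (g) operates — at least one employee exceeds 30 hours/week. Exception (c) does not apply.
None of the exceptions is available; § 81 applies in full.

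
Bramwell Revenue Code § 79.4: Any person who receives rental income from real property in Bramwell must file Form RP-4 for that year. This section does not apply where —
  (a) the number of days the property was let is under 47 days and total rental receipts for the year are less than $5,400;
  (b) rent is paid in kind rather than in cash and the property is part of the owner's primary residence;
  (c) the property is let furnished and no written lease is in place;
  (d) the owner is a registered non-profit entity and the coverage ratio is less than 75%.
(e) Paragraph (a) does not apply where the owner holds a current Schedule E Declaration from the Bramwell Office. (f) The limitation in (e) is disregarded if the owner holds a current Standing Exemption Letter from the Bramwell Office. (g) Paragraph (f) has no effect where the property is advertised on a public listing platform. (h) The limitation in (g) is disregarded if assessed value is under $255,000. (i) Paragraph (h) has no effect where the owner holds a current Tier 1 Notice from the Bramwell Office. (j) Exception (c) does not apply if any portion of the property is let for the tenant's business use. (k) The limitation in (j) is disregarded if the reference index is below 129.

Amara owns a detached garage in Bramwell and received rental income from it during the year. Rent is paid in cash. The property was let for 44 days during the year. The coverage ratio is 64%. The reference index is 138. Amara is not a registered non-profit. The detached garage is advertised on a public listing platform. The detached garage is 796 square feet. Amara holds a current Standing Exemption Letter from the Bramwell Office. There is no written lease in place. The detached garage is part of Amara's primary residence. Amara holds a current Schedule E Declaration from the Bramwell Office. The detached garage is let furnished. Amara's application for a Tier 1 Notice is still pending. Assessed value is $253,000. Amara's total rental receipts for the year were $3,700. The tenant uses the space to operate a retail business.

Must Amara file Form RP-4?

Exception (a)'s conditions are all satisfied: the number of days the property was let is 44 days, under the 47 days limit; total rental receipts for the year are $3,700, less than the $5,400 limit. As to paragraphs (e)–(i): (e) is engaged (a current Schedule E Declaration is held), but is itself disapplied by (f): (f) operates against (e): a current Standing Exemption Letter is held. (g) is engaged (the property is publicly advertised), but is overridden by (h): (h) operates — assessed value is $253,000, under the $255,000 limit. (i) is not engaged (the Tier 1 Notice is not current), so (h) stands. So (a) applies.
Exception (b) fails — rent is paid in cash.
Exception (c)'s conditions are all satisfied: the property is let furnished; there is no written lease. But applying paragraphs (j)–(k): (j) operates — the space is let for business use. (k), which would lift (j), is inapplicable — the reference index is 138, not below 129. Exception (c) does not apply.
Exception (d) does not apply: Amara is not a registered non-profit.

No — exception (a) applies; Amara is not required to file Form RP-4.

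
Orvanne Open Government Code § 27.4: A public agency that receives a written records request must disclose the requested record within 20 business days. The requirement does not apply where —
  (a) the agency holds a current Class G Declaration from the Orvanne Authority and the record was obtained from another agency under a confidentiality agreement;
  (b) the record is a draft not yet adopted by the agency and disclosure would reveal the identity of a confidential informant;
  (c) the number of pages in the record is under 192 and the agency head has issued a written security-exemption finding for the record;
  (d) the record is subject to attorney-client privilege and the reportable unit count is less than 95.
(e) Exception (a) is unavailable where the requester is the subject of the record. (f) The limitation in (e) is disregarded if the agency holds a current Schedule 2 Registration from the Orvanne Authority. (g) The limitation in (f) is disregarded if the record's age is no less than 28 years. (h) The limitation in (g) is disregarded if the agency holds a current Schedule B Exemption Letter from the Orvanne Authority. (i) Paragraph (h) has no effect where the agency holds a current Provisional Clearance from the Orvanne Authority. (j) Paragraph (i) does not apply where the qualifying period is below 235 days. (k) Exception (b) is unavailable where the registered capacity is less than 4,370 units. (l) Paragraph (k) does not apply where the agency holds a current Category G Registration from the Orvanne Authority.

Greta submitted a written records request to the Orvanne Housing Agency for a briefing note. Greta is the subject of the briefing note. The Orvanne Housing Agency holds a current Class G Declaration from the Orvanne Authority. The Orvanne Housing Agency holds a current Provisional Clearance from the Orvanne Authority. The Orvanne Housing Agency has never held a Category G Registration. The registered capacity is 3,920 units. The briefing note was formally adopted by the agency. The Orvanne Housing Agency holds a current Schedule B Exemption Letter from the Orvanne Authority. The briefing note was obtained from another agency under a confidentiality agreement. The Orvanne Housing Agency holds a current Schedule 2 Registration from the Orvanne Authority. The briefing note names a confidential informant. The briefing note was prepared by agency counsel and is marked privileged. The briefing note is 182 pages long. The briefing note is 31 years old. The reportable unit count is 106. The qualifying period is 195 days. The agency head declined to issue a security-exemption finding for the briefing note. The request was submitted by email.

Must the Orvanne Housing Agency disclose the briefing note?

No — exception (a) applies; the Orvanne Housing Agency is not required to disclose the briefing note.

Exception (a) is satisfied on its face — a current Class G Declaration is held; the briefing note was obtained under a confidentiality agreement. Considering the limiting provisions: (e) would limit (a) — Greta is the subject of the briefing note — but (f) sets (e) aside: (f) applies — a current Schedule 2 Registration is held. (g) would limit (f) — the record's age is 31 years, meeting the 28 years threshold — but (h) sets (g) aside: (h) operates against (g): a current Schedule B Exemption Letter is held. (i) would limit (h) — a current Provisional Clearance is held — but (j) sets (i) aside: (j) operates against (i): the qualifying period is 195 days, below the 235 days limit. Exception (a) stands.
Exception (b) does not apply: the briefing note has been formally adopted.
Exception (c) fails — the agency head declined to issue a security-exemption finding.
Exception (d) fails — the reportable unit count is 106, not less than 95.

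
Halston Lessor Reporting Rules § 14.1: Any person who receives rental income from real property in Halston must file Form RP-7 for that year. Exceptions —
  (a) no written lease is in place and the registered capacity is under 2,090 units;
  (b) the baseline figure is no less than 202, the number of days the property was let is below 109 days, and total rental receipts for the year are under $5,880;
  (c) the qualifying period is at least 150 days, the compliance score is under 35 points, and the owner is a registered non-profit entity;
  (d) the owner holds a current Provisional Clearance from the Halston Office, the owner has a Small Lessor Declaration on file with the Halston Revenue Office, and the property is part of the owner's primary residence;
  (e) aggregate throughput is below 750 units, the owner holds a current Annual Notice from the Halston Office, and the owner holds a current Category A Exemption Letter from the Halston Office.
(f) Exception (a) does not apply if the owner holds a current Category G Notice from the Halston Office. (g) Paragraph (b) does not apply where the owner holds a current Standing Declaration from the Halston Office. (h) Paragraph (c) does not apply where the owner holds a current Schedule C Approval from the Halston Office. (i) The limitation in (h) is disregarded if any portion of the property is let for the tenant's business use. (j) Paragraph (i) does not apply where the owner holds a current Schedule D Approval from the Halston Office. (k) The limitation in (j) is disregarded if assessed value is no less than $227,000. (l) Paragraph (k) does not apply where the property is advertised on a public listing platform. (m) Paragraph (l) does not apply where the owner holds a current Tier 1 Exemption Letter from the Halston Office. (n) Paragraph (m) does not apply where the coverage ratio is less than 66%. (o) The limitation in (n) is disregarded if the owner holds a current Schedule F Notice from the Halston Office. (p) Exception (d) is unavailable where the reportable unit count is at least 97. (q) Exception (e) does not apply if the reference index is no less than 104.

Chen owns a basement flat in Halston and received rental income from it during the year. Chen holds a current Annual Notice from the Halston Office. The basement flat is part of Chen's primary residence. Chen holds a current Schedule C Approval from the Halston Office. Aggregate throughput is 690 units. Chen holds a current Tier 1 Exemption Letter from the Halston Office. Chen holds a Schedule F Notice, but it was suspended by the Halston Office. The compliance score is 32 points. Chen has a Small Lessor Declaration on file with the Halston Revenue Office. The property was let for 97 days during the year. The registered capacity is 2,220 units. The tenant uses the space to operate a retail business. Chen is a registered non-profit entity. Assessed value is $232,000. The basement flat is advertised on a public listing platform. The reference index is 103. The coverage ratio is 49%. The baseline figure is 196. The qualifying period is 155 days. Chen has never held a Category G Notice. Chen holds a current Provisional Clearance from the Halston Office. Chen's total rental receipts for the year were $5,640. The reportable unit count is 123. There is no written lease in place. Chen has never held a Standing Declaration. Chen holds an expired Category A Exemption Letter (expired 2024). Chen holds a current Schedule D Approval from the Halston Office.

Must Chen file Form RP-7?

Exception (a) does not apply: the registered capacity is 2,220 units, not under 2,090 units.
Exception (b) fails — the baseline figure is 196, short of 202.
All of (c)'s requirements are met (the qualifying period is 155 days, meeting the 150 days threshold; the compliance score is 32 points, under the 35 points limit; Chen is a registered non-profit). However, paragraphs (h)–(o) must be considered: (h) applies — a current Schedule C Approval is held. (i) would limit (h) — the space is let for business use — but (j) sets (i) aside: (j) operates against (i): a current Schedule D Approval is held. (k) would limit (j) — assessed value is $232,000, meeting the $227,000 threshold — but (l) sets (k) aside: (l) operates — the property is publicly advertised. (m) is triggered (a current Tier 1 Exemption Letter is held), but is set aside by (n): (n) operates — the coverage ratio is 49%, less than the 66% limit. (o), which would lift (n), is not engaged — there is no Schedule F Notice in force. (c) is therefore removed.
Exception (d)'s conditions are all satisfied: a current Provisional Clearance is held; a Small Lessor Declaration is on file; the basement flat is part of the primary residence. However, paragraph (p) must be considered: (p) is triggered — the reportable unit count is 123, meeting the 97 threshold. Exception (d) does not apply.
Exception (e) requires that the owner holds a current Category A Exemption Letter from the Halston Office; but no current Category A Exemption Letter is held, so (e) is unavailable.
Every exception is unavailable, so the rule governs.

Yes — Chen must file Form RP-7.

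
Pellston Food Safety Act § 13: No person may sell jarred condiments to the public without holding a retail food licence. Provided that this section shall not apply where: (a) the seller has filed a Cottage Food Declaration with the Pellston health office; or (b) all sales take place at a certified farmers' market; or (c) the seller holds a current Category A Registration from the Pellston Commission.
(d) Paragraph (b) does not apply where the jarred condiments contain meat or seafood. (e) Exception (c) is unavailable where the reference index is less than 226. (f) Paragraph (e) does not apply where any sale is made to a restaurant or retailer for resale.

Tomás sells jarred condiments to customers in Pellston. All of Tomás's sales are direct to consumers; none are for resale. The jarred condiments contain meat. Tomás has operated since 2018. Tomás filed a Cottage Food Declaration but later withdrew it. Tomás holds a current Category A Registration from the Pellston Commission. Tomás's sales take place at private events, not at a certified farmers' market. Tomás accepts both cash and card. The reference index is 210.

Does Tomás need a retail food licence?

Yes — Tomás must hold a retail food licence.

Exception (a) does not apply: the Cottage Food Declaration was withdrawn.
Exception (b) requires that all sales take place at a certified farmers' market; but sales are at private events, not a certified farmers' market, so (b) is unavailable.
Exception (c) is satisfied on its face — a current Category A Registration is held. But: (e) operates against (c): the reference index is 210, less than the 226 limit. (f) is not triggered (no sales are for resale), so (e) stands. Exception (c) does not apply.
Every exception is unavailable, so the rule governs.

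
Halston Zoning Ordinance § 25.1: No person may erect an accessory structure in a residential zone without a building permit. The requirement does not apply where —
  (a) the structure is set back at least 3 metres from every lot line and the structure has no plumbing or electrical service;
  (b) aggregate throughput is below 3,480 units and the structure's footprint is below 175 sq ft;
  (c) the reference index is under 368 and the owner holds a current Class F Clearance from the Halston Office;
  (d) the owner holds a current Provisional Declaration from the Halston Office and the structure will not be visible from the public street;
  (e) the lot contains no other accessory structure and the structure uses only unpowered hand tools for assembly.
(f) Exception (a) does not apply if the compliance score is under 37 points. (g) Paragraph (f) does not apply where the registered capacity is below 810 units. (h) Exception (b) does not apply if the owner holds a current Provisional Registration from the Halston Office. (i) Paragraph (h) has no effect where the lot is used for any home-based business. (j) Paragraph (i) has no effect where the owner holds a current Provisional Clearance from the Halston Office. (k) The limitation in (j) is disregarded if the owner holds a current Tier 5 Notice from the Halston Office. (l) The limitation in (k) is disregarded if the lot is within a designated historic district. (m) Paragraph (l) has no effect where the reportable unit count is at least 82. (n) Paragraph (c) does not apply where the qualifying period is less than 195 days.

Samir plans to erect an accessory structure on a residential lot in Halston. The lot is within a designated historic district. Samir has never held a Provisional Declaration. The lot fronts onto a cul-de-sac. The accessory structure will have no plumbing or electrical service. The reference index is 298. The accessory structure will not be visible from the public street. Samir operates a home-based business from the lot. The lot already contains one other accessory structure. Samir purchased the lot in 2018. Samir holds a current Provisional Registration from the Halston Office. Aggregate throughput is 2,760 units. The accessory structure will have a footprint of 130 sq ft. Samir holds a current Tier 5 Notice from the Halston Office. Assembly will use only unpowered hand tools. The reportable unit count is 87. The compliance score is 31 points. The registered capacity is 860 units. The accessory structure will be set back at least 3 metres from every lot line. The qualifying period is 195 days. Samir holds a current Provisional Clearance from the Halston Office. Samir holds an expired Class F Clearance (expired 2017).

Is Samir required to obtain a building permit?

No — exception (b) applies; Samir does not need a building permit.

Exception (a)'s conditions are all satisfied: the setback is at least 3 m on every side; there is no plumbing or electrical service. But applying paragraphs (f)–(g): (f) is engaged — the compliance score is 31 points, under the 37 points limit. (g) is not triggered (the registered capacity is 860 units, not below 810 units), so (f) stands. (a) is therefore removed.
Exception (b) is satisfied on its face — aggregate throughput is 2,760 units, below the 3,480 units limit; the structure's footprint is 130 sq ft, below the 175 sq ft limit. As to paragraphs (h)–(m): (h) is triggered (a current Provisional Registration is held), but is itself disapplied by (i): (i) operates against (h): a home-based business operates on the lot. (j) would limit (i) — a current Provisional Clearance is held — but (k) sets (j) aside: (k) operates against (j): a current Tier 5 Notice is held. (l) is triggered (the lot is in a historic district), but is set aside by (m): (m) applies — the reportable unit count is 87, meeting the 82 threshold. (b) remains available.
Exception (c) does not apply: no current Class F Clearance is held.
Exception (d) requires that the owner holds a current Provisional Declaration from the Halston Office; but there is no Provisional Declaration in force, so (d) is unavailable.
Exception (e) requires that the lot contains no other accessory structure; but the lot already has another accessory structure, so (e) is unavailable.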